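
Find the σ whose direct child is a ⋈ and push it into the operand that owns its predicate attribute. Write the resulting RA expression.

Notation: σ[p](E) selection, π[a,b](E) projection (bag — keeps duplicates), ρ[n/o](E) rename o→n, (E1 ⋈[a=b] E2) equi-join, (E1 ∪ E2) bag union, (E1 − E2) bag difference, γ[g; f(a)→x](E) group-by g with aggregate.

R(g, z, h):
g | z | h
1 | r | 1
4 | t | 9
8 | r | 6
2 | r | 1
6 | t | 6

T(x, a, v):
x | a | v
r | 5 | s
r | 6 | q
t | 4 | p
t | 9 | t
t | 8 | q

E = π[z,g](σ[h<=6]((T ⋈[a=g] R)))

σ filters on h, owned by the right side.
E' = π[z,g]((T ⋈[a=g] σ[h<=6](R)))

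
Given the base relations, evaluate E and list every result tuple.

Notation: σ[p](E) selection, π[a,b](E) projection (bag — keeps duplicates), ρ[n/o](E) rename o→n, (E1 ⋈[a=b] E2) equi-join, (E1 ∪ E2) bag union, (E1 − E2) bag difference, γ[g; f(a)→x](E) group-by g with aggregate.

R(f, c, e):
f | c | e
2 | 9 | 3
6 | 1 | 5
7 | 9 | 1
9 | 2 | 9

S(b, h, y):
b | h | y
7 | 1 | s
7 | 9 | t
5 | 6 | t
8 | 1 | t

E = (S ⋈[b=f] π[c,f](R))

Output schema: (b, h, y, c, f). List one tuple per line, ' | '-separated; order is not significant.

Row counts bottom-up:
  S → 4
  R → 4
  π[c,f](R) → 4
  (S ⋈[b=f] π[c,f](R)) → 2

== RESULT ==
b | h | y | c | f
7 | 1 | s | 9 | 7
7 | 9 | t | 9 | 7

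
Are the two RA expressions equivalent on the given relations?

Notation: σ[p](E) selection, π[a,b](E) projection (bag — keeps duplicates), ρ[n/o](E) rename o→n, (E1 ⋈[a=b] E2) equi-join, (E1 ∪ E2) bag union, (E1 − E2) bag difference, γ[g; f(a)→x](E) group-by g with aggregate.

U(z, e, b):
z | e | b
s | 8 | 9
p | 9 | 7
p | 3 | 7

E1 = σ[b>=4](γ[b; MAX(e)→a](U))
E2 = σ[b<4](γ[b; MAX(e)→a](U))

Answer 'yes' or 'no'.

E1 row counts bottom-up:
  U → 3
  γ[b; MAX(e)→a](U) → 2
  σ[b>=4](γ[b; MAX(e)→a](U)) → 2
E2 row counts bottom-up:
  U → 3
  γ[b; MAX(e)→a](U) → 2
  σ[b<4](γ[b; MAX(e)→a](U)) → 0

E1 result:
b | a
7 | 9
9 | 8
E2 result:
b | a
(0 rows)
Witness: (7, 9) appears 1× in E1 but 0× in E2.

no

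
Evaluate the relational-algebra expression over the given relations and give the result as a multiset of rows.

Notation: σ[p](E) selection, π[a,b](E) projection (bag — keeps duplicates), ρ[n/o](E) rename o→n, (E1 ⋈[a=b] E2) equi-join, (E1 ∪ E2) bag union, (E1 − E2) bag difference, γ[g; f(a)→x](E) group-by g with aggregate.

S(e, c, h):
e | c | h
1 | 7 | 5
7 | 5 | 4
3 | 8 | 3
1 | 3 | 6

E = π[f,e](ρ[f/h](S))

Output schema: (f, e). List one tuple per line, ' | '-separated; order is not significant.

Per-node cardinality:
  S → 4
  ρ[f/h](S) → 4
  π[f,e](ρ[f/h](S)) → 4

== RESULT ==
f | e
3 | 3
4 | 7
5 | 1
6 | 1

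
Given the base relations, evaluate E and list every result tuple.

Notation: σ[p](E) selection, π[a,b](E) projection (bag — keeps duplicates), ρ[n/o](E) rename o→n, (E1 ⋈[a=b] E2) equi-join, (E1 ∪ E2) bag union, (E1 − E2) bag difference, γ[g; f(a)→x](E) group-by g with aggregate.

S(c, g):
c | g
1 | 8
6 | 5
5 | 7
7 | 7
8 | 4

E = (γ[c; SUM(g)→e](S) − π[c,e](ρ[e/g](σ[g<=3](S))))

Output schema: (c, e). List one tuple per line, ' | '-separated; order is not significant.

Stepwise |·|:
  S → 5
  γ[c; SUM(g)→e](S) → 5
  S → 5
  σ[g<=3](S) → 0
  ρ[e/g](σ[g<=3](S)) → 0
  π[c,e](ρ[e/g](σ[g<=3](S))) → 0
  (γ[c; SUM(g)→e](S) − π[c,e](ρ[e/g](σ[g<=3](S)))) → 5

== RESULT ==
c | e
1 | 8
5 | 7
6 | 5
7 | 7
8 | 4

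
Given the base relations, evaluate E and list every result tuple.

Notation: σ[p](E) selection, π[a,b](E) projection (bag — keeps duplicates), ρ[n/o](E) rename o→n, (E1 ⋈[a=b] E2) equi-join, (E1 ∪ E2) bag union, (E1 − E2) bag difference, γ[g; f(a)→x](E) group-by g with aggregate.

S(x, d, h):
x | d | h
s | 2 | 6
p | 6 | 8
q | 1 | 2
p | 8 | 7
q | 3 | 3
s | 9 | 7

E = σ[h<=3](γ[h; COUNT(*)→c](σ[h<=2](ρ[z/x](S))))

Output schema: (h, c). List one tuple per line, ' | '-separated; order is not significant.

Row counts bottom-up:
  S → 6
  ρ[z/x](S) → 6
  σ[h<=2](ρ[z/x](S)) → 1
  γ[h; COUNT(*)→c](σ[h<=2](ρ[z/x](S))) → 1
  σ[h<=3](γ[h; COUNT(*)→c](σ[h<=2](ρ[z/x](S)))) → 1

== RESULT ==
h | c
2 | 1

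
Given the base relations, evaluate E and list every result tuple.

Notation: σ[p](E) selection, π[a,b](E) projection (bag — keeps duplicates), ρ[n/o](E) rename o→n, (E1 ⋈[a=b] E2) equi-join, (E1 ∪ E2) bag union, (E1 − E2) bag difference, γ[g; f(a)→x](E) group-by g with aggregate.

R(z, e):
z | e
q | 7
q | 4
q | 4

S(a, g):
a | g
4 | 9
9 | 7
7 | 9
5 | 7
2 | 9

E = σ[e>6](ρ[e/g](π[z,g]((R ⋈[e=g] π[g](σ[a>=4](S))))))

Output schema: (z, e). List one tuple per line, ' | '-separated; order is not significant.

Subexpression sizes:
  R → 3
  S → 5
  σ[a>=4](S) → 4
  π[g](σ[a>=4](S)) → 4
  (R ⋈[e=g] π[g](σ[a>=4](S))) → 2
  π[z,g]((R ⋈[e=g] π[g](σ[a>=4](S)))) → 2
  ρ[e/g](π[z,g]((R ⋈[e=g] π[g](σ[a>=4](S))))) → 2
  σ[e>6](ρ[e/g](π[z,g]((R ⋈[e=g] π[g](σ[a>=4](S)))))) → 2

== RESULT ==
z | e
q | 7
q | 7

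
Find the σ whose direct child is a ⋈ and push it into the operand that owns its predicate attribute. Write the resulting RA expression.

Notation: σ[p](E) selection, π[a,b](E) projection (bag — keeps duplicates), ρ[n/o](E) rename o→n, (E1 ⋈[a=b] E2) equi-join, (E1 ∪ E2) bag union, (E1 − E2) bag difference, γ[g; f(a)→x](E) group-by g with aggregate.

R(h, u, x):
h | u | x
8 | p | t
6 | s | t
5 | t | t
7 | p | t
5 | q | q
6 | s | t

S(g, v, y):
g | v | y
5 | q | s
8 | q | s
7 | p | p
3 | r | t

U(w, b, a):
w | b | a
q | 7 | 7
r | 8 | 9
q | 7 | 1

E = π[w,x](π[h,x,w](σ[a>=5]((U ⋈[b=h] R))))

σ filters on a, owned by the left side.
E' = π[w,x](π[h,x,w]((σ[a>=5](U) ⋈[b=h] R)))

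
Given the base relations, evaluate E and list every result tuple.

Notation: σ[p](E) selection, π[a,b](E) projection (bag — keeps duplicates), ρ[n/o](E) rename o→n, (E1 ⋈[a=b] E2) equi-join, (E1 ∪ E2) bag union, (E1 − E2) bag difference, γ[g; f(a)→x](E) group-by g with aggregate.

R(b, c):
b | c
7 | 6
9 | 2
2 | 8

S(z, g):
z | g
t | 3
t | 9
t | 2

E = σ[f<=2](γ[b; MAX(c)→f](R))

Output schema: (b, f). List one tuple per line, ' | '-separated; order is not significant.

Subexpression sizes:
  R → 3
  γ[b; MAX(c)→f](R) → 3
  σ[f<=2](γ[b; MAX(c)→f](R)) → 1

== RESULT ==
b | f
9 | 2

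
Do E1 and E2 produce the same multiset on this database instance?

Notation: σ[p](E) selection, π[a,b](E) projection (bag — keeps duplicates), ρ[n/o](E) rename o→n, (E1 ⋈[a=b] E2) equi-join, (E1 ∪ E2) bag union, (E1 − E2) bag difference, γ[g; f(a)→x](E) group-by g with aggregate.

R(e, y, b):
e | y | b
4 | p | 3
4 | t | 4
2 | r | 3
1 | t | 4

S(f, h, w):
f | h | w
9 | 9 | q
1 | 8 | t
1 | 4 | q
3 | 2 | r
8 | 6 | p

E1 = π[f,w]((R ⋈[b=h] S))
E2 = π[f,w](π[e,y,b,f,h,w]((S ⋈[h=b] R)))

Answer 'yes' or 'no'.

E1 stepwise |·|:
  R → 4
  S → 5
  (R ⋈[b=h] S) → 2
  π[f,w]((R ⋈[b=h] S)) → 2
E2 stepwise |·|:
  S → 5
  R → 4
  (S ⋈[h=b] R) → 2
  π[e,y,b,f,h,w]((S ⋈[h=b] R)) → 2
  π[f,w](π[e,y,b,f,h,w]((S ⋈[h=b] R))) → 2

E1 and E2 produce the same multiset:
f | w
1 | q
1 | q

yes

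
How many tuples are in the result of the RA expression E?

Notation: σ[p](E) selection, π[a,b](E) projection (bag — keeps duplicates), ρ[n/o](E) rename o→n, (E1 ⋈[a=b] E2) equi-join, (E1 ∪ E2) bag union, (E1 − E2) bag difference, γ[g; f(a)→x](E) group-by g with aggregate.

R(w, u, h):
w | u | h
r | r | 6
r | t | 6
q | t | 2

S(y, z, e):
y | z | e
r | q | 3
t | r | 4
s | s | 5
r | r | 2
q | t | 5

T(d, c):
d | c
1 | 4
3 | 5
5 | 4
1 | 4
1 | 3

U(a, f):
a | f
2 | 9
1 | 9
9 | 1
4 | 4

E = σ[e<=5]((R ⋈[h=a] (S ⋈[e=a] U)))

Row counts bottom-up:
  R → 3
  S → 5
  U → 4
  (S ⋈[e=a] U) → 2
  (R ⋈[h=a] (S ⋈[e=a] U)) → 1
  σ[e<=5]((R ⋈[h=a] (S ⋈[e=a] U))) → 1

|E| = 1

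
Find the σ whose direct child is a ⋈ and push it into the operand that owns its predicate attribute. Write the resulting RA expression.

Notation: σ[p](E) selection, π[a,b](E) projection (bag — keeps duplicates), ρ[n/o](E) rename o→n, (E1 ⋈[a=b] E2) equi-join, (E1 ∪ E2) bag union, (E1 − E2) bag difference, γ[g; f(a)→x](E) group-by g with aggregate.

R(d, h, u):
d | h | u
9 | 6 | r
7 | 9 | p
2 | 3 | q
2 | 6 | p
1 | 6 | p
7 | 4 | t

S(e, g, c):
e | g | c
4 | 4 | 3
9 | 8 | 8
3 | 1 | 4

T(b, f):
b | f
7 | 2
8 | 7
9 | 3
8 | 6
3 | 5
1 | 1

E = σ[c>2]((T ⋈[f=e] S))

σ filters on c, owned by the right side.
E' = (T ⋈[f=e] σ[c>2](S))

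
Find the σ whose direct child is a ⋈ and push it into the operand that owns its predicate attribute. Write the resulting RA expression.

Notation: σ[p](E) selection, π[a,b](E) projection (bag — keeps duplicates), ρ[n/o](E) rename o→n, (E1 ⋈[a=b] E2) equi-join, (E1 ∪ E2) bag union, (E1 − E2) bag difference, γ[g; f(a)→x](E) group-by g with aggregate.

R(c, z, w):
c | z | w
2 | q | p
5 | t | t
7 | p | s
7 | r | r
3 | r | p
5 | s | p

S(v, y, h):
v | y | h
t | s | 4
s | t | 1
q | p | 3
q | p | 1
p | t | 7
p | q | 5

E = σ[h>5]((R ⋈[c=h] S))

σ filters on h, owned by the right side.
E' = (R ⋈[c=h] σ[h>5](S))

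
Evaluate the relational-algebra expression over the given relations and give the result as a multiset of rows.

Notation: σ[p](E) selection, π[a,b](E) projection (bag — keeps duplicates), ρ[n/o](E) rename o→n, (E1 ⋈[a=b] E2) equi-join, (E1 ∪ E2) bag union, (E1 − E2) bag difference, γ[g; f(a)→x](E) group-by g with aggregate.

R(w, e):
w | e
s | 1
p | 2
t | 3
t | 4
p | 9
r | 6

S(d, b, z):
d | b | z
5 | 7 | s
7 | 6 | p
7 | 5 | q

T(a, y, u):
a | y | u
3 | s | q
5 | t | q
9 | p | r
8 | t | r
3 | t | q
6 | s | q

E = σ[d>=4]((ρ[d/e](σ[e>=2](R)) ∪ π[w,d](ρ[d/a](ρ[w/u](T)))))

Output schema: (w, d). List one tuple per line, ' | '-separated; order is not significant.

Per-node cardinality:
  R → 6
  σ[e>=2](R) → 5
  ρ[d/e](σ[e>=2](R)) → 5
  T → 6
  ρ[w/u](T) → 6
  ρ[d/a](ρ[w/u](T)) → 6
  π[w,d](ρ[d/a](ρ[w/u](T))) → 6
  (ρ[d/e](σ[e>=2](R)) ∪ π[w,d](ρ[d/a](ρ[w/u](T)))) → 11
  σ[d>=4]((ρ[d/e](σ[e>=2](R)) ∪ π[w,d](ρ[d/a](ρ[w/u](T))))) → 7

== RESULT ==
w | d
p | 9
q | 5
q | 6
r | 6
r | 8
r | 9
t | 4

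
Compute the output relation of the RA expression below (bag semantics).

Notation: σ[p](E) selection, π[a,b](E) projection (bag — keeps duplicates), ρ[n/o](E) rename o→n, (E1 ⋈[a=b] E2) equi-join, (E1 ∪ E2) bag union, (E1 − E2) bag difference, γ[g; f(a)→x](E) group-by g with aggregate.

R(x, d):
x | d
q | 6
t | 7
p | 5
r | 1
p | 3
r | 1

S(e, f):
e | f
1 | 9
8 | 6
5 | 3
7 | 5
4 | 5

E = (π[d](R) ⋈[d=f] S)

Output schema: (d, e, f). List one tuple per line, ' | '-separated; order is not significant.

Subexpression sizes:
  R → 6
  π[d](R) → 6
  S → 5
  (π[d](R) ⋈[d=f] S) → 4

== RESULT ==
d | e | f
3 | 5 | 3
5 | 4 | 5
5 | 7 | 5
6 | 8 | 6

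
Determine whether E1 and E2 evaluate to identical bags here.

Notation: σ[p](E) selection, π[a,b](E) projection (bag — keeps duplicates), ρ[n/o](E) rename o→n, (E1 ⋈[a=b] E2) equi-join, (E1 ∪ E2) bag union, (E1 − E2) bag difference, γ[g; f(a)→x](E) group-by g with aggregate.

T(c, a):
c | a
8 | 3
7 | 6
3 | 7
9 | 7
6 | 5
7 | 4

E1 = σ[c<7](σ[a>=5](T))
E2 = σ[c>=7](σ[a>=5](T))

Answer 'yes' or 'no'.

E1 stepwise |·|:
  T → 6
  σ[a>=5](T) → 4
  σ[c<7](σ[a>=5](T)) → 2
E2 stepwise |·|:
  T → 6
  σ[a>=5](T) → 4
  σ[c>=7](σ[a>=5](T)) → 2

E1 result:
c | a
3 | 7
6 | 5
E2 result:
c | a
7 | 6
9 | 7
Witness: (3, 7) appears 1× in E1 but 0× in E2.

no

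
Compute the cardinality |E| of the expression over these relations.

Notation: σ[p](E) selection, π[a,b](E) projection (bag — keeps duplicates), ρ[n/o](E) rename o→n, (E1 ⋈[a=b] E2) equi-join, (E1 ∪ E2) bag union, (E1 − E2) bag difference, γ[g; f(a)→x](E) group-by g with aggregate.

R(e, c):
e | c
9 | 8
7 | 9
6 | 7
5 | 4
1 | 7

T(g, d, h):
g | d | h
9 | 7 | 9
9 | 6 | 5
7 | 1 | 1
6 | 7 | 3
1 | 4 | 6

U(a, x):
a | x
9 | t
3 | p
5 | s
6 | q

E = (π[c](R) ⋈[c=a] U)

Per-node cardinality:
  R → 5
  π[c](R) → 5
  U → 4
  (π[c](R) ⋈[c=a] U) → 1

|E| = 1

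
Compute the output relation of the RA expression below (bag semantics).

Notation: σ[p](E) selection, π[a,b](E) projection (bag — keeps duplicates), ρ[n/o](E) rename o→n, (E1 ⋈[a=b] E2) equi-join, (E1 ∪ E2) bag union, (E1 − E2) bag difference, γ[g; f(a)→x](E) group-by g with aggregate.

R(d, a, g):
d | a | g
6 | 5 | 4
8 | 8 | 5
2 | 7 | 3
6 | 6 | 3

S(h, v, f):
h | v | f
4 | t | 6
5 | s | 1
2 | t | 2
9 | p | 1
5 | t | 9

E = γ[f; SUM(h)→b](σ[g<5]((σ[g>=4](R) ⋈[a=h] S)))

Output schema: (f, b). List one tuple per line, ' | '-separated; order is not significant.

Per-node cardinality:
  R → 4
  σ[g>=4](R) → 2
  S → 5
  (σ[g>=4](R) ⋈[a=h] S) → 2
  σ[g<5]((σ[g>=4](R) ⋈[a=h] S)) → 2
  γ[f; SUM(h)→b](σ[g<5]((σ[g>=4](R) ⋈[a=h] S))) → 2

== RESULT ==
f | b
1 | 5
9 | 5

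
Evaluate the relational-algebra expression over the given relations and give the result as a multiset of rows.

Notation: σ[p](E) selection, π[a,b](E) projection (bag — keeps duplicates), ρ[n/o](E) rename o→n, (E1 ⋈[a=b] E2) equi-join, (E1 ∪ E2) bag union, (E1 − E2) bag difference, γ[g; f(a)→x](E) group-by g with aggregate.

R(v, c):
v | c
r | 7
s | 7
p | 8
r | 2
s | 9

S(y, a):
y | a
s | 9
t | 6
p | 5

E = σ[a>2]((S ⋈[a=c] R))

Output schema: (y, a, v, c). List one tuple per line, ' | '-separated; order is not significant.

Stepwise |·|:
  S → 3
  R → 5
  (S ⋈[a=c] R) → 1
  σ[a>2]((S ⋈[a=c] R)) → 1

== RESULT ==
y | a | v | c
s | 9 | s | 9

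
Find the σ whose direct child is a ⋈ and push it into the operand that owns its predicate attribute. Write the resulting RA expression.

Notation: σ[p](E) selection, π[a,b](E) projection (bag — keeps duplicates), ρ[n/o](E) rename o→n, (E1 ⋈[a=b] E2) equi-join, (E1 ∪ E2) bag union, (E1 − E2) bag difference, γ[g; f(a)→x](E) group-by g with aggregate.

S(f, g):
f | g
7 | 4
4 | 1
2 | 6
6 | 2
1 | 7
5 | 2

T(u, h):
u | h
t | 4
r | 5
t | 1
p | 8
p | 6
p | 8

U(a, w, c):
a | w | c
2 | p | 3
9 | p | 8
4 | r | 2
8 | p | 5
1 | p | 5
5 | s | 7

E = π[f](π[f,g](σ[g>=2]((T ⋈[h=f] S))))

σ filters on g, owned by the right side.
E' = π[f](π[f,g]((T ⋈[h=f] σ[g>=2](S))))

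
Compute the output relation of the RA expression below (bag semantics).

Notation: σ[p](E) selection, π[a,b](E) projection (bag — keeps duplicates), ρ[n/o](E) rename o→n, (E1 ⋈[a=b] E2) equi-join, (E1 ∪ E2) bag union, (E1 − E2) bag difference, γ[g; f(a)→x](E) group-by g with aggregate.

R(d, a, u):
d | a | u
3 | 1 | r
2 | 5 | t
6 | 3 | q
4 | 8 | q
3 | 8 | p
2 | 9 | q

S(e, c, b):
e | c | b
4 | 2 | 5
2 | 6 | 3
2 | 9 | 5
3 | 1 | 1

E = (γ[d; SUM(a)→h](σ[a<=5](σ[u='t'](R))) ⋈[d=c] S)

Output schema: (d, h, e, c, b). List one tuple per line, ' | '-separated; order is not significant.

Row counts bottom-up:
  R → 6
  σ[u='t'](R) → 1
  σ[a<=5](σ[u='t'](R)) → 1
  γ[d; SUM(a)→h](σ[a<=5](σ[u='t'](R))) → 1
  S → 4
  (γ[d; SUM(a)→h](σ[a<=5](σ[u='t'](R))) ⋈[d=c] S) → 1

== RESULT ==
d | h | e | c | b
2 | 5 | 4 | 2 | 5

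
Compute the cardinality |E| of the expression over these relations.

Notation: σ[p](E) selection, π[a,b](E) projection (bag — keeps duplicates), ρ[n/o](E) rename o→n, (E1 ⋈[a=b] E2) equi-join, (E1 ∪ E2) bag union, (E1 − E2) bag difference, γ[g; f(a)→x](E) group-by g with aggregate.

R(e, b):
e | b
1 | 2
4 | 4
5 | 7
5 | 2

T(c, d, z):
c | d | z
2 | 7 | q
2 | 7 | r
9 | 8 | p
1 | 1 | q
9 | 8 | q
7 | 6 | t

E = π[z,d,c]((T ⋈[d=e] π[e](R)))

Per-node cardinality:
  T → 6
  R → 4
  π[e](R) → 4
  (T ⋈[d=e] π[e](R)) → 1
  π[z,d,c]((T ⋈[d=e] π[e](R))) → 1

|E| = 1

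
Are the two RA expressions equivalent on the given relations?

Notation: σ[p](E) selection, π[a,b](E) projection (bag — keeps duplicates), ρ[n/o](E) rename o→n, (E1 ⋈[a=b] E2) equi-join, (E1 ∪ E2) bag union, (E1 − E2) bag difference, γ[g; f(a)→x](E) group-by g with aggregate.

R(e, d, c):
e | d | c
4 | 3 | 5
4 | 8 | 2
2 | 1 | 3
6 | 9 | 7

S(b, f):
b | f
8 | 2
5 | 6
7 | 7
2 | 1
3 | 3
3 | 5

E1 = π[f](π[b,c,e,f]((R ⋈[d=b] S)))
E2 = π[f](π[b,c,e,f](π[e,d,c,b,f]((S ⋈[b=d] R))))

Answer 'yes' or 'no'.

E1 stepwise |·|:
  R → 4
  S → 6
  (R ⋈[d=b] S) → 3
  π[b,c,e,f]((R ⋈[d=b] S)) → 3
  π[f](π[b,c,e,f]((R ⋈[d=b] S))) → 3
E2 stepwise |·|:
  S → 6
  R → 4
  (S ⋈[b=d] R) → 3
  π[e,d,c,b,f]((S ⋈[b=d] R)) → 3
  π[b,c,e,f](π[e,d,c,b,f]((S ⋈[b=d] R))) → 3
  π[f](π[b,c,e,f](π[e,d,c,b,f]((S ⋈[b=d] R)))) → 3

E1 and E2 produce the same multiset:
f
2
3
5

yes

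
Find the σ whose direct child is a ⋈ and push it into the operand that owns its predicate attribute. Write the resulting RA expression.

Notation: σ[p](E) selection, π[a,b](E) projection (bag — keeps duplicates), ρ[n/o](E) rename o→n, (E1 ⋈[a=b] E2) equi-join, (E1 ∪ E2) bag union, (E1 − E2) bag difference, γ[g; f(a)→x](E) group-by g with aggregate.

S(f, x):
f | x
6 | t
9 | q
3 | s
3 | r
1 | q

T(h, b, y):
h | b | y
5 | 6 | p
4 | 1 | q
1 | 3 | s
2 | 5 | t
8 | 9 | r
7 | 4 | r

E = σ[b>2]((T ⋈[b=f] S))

σ filters on b, owned by the left side.
E' = (σ[b>2](T) ⋈[b=f] S)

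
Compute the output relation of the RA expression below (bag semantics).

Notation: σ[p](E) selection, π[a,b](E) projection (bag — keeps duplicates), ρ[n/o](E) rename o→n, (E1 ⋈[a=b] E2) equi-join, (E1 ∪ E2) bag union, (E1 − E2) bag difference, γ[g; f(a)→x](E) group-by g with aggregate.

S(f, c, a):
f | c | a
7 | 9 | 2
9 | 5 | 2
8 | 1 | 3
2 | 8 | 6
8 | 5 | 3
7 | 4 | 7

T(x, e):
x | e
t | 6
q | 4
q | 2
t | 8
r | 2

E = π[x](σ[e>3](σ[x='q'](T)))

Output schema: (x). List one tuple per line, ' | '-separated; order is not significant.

Per-node cardinality:
  T → 5
  σ[x='q'](T) → 2
  σ[e>3](σ[x='q'](T)) → 1
  π[x](σ[e>3](σ[x='q'](T))) → 1

== RESULT ==
x
q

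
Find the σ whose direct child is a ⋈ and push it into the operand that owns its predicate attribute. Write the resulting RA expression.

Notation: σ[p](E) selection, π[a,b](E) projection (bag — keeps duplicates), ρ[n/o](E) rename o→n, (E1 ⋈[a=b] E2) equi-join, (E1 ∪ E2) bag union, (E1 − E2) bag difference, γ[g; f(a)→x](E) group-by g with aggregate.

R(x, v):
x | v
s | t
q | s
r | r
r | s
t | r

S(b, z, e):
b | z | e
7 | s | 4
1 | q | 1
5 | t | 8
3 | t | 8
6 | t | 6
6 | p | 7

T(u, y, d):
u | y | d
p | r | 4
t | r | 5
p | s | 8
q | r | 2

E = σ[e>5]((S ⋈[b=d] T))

σ filters on e, owned by the left side.
E' = (σ[e>5](S) ⋈[b=d] T)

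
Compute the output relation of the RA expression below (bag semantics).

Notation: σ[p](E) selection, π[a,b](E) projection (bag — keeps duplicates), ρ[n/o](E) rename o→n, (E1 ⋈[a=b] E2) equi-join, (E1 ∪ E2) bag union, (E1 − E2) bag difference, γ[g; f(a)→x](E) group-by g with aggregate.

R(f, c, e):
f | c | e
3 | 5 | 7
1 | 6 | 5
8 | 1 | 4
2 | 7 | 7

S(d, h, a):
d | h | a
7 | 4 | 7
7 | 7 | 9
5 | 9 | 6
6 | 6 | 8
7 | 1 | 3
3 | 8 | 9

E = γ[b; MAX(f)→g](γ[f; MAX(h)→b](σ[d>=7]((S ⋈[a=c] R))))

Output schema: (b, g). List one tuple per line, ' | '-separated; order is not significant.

Subexpression sizes:
  S → 6
  R → 4
  (S ⋈[a=c] R) → 2
  σ[d>=7]((S ⋈[a=c] R)) → 1
  γ[f; MAX(h)→b](σ[d>=7]((S ⋈[a=c] R))) → 1
  γ[b; MAX(f)→g](γ[f; MAX(h)→b](σ[d>=7]((S ⋈[a=c] R)))) → 1

== RESULT ==
b | g
4 | 2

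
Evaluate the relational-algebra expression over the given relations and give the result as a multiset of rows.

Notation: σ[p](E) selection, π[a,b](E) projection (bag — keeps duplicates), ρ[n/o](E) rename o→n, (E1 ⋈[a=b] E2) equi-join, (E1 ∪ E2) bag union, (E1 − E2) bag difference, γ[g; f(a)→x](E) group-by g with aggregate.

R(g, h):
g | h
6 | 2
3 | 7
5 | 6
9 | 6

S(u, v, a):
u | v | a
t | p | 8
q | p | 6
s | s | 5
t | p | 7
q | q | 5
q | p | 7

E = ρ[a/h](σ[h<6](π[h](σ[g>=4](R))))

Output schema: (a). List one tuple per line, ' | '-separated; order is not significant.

Per-node cardinality:
  R → 4
  σ[g>=4](R) → 3
  π[h](σ[g>=4](R)) → 3
  σ[h<6](π[h](σ[g>=4](R))) → 1
  ρ[a/h](σ[h<6](π[h](σ[g>=4](R)))) → 1

== RESULT ==
a
2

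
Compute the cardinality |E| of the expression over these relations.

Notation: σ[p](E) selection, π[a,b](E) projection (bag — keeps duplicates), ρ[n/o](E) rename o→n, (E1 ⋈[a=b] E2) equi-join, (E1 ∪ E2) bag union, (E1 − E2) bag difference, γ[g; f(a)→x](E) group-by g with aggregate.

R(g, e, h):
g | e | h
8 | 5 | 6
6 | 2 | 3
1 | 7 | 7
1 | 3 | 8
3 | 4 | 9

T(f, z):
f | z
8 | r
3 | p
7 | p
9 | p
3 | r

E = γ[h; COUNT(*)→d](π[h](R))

Per-node cardinality:
  R → 5
  π[h](R) → 5
  γ[h; COUNT(*)→d](π[h](R)) → 5

|E| = 5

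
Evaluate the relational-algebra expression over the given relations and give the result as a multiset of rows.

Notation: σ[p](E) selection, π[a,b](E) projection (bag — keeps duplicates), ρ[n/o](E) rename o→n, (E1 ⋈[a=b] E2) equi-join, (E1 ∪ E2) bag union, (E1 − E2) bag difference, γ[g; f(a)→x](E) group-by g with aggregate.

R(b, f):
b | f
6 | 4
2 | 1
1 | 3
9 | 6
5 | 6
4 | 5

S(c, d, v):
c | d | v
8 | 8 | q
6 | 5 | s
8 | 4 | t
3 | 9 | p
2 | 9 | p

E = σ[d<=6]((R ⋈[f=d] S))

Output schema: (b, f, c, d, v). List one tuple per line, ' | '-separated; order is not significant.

Stepwise |·|:
  R → 6
  S → 5
  (R ⋈[f=d] S) → 2
  σ[d<=6]((R ⋈[f=d] S)) → 2

== RESULT ==
b | f | c | d | v
4 | 5 | 6 | 5 | s
6 | 4 | 8 | 4 | t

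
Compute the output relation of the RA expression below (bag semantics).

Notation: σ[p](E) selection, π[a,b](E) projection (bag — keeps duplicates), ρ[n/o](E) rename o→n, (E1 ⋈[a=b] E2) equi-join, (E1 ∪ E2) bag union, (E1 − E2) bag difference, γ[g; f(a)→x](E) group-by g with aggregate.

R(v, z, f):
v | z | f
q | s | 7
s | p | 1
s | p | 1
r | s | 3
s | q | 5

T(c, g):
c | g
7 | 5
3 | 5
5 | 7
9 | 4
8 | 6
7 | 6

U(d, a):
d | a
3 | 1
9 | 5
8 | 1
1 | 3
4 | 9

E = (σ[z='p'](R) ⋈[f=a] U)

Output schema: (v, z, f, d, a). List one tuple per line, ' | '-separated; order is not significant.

Subexpression sizes:
  R → 5
  σ[z='p'](R) → 2
  U → 5
  (σ[z='p'](R) ⋈[f=a] U) → 4

== RESULT ==
v | z | f | d | a
s | p | 1 | 3 | 1
s | p | 1 | 3 | 1
s | p | 1 | 8 | 1
s | p | 1 | 8 | 1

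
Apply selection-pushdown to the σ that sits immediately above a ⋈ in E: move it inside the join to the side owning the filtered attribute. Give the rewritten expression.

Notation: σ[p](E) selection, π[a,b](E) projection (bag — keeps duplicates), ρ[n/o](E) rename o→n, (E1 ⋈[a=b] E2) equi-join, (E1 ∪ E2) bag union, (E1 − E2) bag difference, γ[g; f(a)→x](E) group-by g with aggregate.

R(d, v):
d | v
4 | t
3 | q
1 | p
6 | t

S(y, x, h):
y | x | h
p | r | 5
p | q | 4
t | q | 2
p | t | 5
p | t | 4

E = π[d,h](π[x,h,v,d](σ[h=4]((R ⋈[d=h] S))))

σ filters on h, owned by the right side.
E' = π[d,h](π[x,h,v,d]((R ⋈[d=h] σ[h=4](S))))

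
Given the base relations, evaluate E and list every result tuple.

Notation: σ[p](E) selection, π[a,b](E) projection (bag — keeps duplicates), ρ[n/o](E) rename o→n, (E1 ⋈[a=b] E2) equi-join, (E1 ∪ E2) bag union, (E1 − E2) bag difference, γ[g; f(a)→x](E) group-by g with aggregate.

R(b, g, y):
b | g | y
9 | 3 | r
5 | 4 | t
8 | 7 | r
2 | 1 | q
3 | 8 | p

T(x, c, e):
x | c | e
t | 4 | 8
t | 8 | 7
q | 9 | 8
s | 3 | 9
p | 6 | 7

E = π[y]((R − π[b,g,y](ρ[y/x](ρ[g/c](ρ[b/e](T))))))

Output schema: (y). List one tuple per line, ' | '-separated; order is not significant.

Per-node cardinality:
  R → 5
  T → 5
  ρ[b/e](T) → 5
  ρ[g/c](ρ[b/e](T)) → 5
  ρ[y/x](ρ[g/c](ρ[b/e](T))) → 5
  π[b,g,y](ρ[y/x](ρ[g/c](ρ[b/e](T)))) → 5
  (R − π[b,g,y](ρ[y/x](ρ[g/c](ρ[b/e](T))))) → 5
  π[y]((R − π[b,g,y](ρ[y/x](ρ[g/c](ρ[b/e](T)))))) → 5

== RESULT ==
y
p
q
r
r
t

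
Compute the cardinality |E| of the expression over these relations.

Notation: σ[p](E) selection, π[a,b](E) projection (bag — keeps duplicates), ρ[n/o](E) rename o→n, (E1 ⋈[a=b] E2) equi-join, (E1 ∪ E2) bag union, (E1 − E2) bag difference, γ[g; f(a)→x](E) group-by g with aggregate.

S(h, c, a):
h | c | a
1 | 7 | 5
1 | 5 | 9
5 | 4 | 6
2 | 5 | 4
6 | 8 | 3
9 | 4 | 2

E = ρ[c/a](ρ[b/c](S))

Stepwise |·|:
  S → 6
  ρ[b/c](S) → 6
  ρ[c/a](ρ[b/c](S)) → 6

|E| = 6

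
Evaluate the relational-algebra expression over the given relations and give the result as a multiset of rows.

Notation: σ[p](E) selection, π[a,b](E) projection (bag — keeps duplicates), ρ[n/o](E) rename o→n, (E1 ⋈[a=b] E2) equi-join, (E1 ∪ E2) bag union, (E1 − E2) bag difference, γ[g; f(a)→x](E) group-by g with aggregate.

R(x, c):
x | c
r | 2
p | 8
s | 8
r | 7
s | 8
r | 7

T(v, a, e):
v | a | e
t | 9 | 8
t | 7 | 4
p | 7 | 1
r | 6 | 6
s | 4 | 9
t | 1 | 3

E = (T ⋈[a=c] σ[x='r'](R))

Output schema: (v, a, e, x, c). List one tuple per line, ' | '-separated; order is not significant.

Row counts bottom-up:
  T → 6
  R → 6
  σ[x='r'](R) → 3
  (T ⋈[a=c] σ[x='r'](R)) → 4

== RESULT ==
v | a | e | x | c
p | 7 | 1 | r | 7
p | 7 | 1 | r | 7
t | 7 | 4 | r | 7
t | 7 | 4 | r | 7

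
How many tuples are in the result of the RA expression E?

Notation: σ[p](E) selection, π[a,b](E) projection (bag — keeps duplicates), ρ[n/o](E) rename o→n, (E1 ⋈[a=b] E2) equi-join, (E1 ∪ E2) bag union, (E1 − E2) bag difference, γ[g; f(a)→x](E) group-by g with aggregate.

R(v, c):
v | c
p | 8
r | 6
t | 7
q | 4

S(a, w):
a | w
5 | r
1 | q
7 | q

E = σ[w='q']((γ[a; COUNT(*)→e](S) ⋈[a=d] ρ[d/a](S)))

Per-node cardinality:
  S → 3
  γ[a; COUNT(*)→e](S) → 3
  S → 3
  ρ[d/a](S) → 3
  (γ[a; COUNT(*)→e](S) ⋈[a=d] ρ[d/a](S)) → 3
  σ[w='q']((γ[a; COUNT(*)→e](S) ⋈[a=d] ρ[d/a](S))) → 2

|E| = 2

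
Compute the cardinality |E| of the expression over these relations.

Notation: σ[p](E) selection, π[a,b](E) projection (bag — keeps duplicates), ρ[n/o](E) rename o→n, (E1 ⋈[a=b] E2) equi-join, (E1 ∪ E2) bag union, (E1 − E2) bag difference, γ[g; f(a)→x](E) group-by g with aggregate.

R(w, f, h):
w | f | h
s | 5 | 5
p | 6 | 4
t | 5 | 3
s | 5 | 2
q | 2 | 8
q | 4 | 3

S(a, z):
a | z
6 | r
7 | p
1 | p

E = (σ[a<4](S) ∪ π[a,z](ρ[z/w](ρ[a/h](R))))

Row counts bottom-up:
  S → 3
  σ[a<4](S) → 1
  R → 6
  ρ[a/h](R) → 6
  ρ[z/w](ρ[a/h](R)) → 6
  π[a,z](ρ[z/w](ρ[a/h](R))) → 6
  (σ[a<4](S) ∪ π[a,z](ρ[z/w](ρ[a/h](R)))) → 7

|E| = 7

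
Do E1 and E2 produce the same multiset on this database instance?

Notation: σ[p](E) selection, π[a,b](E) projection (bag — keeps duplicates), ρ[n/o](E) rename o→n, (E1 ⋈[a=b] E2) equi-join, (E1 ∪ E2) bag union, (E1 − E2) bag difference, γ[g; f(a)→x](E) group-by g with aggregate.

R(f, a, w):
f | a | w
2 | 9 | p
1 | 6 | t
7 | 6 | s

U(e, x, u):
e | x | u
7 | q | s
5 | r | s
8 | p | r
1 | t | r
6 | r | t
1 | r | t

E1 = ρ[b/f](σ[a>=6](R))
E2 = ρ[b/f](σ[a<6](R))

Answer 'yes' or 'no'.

E1 stepwise |·|:
  R → 3
  σ[a>=6](R) → 3
  ρ[b/f](σ[a>=6](R)) → 3
E2 stepwise |·|:
  R → 3
  σ[a<6](R) → 0
  ρ[b/f](σ[a<6](R)) → 0

E1 result:
b | a | w
1 | 6 | t
2 | 9 | p
7 | 6 | s
E2 result:
b | a | w
(0 rows)
Witness: (2, 9, 'p') appears 1× in E1 but 0× in E2.

no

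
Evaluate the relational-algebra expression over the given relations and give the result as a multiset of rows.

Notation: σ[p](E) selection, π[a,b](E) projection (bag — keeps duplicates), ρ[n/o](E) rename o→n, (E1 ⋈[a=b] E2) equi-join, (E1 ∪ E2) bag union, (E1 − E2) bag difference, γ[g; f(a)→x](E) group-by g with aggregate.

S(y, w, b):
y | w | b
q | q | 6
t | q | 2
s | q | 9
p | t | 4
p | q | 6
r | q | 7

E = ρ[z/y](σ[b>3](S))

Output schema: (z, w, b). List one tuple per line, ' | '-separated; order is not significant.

Row counts bottom-up:
  S → 6
  σ[b>3](S) → 5
  ρ[z/y](σ[b>3](S)) → 5

== RESULT ==
z | w | b
p | q | 6
p | t | 4
q | q | 6
r | q | 7
s | q | 9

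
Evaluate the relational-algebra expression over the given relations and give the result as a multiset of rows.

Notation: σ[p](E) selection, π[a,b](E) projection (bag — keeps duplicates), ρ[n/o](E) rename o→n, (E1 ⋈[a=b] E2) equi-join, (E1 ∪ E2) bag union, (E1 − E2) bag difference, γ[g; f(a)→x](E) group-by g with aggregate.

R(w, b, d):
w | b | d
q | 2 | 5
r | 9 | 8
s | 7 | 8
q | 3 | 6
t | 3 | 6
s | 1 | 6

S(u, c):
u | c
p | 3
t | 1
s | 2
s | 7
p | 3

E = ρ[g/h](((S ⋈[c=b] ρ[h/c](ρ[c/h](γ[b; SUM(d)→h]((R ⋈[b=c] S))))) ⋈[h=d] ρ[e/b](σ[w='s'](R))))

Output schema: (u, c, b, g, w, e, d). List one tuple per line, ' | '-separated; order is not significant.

Per-node cardinality:
  S → 5
  R → 6
  S → 5
  (R ⋈[b=c] S) → 7
  γ[b; SUM(d)→h]((R ⋈[b=c] S)) → 4
  ρ[c/h](γ[b; SUM(d)→h]((R ⋈[b=c] S))) → 4
  ρ[h/c](ρ[c/h](γ[b; SUM(d)→h]((R ⋈[b=c] S)))) → 4
  (S ⋈[c=b] ρ[h/c](ρ[c/h](γ[b; SUM(d)→h]((R ⋈[b=c] S))))) → 5
  R → 6
  σ[w='s'](R) → 2
  ρ[e/b](σ[w='s'](R)) → 2
  ((S ⋈[c=b] ρ[h/c](ρ[c/h](γ[b; SUM(d)→h]((R ⋈[b=c] S))))) ⋈[h=d] ρ[e/b](σ[w='s'](R))) → 2
  ρ[g/h](((S ⋈[c=b] ρ[h/c](ρ[c/h](γ[b; SUM(d)→h]((R ⋈[b=c] S))))) ⋈[h=d] ρ[e/b](σ[w='s'](R)))) → 2

== RESULT ==
u | c | b | g | w | e | d
s | 7 | 7 | 8 | s | 7 | 8
t | 1 | 1 | 6 | s | 1 | 6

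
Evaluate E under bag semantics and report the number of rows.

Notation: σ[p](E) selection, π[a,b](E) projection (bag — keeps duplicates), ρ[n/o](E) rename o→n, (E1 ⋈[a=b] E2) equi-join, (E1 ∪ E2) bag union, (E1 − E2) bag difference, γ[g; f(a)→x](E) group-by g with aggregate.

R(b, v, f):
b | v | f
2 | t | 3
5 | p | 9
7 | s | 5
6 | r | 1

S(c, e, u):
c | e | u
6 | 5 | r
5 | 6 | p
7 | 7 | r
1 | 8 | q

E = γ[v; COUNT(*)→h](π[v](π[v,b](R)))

Row counts bottom-up:
  R → 4
  π[v,b](R) → 4
  π[v](π[v,b](R)) → 4
  γ[v; COUNT(*)→h](π[v](π[v,b](R))) → 4

|E| = 4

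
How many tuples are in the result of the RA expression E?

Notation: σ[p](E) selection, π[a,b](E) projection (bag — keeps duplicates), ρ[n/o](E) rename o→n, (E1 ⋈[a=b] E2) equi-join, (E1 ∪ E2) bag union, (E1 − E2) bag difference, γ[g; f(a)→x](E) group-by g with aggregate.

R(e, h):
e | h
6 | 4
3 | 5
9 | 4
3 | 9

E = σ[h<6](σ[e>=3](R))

Row counts bottom-up:
  R → 4
  σ[e>=3](R) → 4
  σ[h<6](σ[e>=3](R)) → 3

|E| = 3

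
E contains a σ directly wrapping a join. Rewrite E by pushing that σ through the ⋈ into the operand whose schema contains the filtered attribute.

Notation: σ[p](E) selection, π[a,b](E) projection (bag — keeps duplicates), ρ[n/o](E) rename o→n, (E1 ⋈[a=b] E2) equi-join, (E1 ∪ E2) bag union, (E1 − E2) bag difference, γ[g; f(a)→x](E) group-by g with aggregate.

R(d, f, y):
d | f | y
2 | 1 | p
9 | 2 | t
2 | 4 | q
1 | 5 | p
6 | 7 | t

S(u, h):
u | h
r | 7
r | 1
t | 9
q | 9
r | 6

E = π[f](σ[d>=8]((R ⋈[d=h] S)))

σ filters on d, owned by the left side.
E' = π[f]((σ[d>=8](R) ⋈[d=h] S))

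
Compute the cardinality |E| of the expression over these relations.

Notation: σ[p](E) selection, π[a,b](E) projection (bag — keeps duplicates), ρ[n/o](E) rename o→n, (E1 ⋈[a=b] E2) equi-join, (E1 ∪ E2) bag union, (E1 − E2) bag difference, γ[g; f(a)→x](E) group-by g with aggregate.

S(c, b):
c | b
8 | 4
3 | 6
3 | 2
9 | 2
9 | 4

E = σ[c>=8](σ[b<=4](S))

Per-node cardinality:
  S → 5
  σ[b<=4](S) → 4
  σ[c>=8](σ[b<=4](S)) → 3

|E| = 3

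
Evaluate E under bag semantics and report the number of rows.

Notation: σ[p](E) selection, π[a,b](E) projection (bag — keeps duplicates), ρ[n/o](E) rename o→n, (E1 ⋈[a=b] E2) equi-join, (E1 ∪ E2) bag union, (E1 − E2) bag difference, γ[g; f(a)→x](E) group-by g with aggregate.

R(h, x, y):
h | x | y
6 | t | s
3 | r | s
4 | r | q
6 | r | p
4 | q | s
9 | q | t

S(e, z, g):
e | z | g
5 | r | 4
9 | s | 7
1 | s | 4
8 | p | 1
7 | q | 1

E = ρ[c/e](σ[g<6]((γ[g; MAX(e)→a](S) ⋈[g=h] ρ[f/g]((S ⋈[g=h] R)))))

Row counts bottom-up:
  S → 5
  γ[g; MAX(e)→a](S) → 3
  S → 5
  R → 6
  (S ⋈[g=h] R) → 4
  ρ[f/g]((S ⋈[g=h] R)) → 4
  (γ[g; MAX(e)→a](S) ⋈[g=h] ρ[f/g]((S ⋈[g=h] R))) → 4
  σ[g<6]((γ[g; MAX(e)→a](S) ⋈[g=h] ρ[f/g]((S ⋈[g=h] R)))) → 4
  ρ[c/e](σ[g<6]((γ[g; MAX(e)→a](S) ⋈[g=h] ρ[f/g]((S ⋈[g=h] R))))) → 4

|E| = 4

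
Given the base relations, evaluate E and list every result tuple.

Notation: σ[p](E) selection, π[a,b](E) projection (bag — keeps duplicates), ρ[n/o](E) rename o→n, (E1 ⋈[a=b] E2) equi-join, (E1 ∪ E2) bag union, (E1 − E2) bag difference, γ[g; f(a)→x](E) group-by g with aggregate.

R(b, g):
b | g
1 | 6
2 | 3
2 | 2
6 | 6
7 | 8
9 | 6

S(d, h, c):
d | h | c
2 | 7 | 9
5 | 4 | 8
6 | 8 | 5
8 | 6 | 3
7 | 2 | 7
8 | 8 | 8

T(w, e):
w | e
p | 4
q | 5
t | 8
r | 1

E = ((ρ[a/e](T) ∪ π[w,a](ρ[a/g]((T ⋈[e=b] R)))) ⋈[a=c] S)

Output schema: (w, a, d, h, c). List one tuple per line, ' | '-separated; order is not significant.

Subexpression sizes:
  T → 4
  ρ[a/e](T) → 4
  T → 4
  R → 6
  (T ⋈[e=b] R) → 1
  ρ[a/g]((T ⋈[e=b] R)) → 1
  π[w,a](ρ[a/g]((T ⋈[e=b] R))) → 1
  (ρ[a/e](T) ∪ π[w,a](ρ[a/g]((T ⋈[e=b] R)))) → 5
  S → 6
  ((ρ[a/e](T) ∪ π[w,a](ρ[a/g]((T ⋈[e=b] R)))) ⋈[a=c] S) → 3

== RESULT ==
w | a | d | h | c
q | 5 | 6 | 8 | 5
t | 8 | 5 | 4 | 8
t | 8 | 8 | 8 | 8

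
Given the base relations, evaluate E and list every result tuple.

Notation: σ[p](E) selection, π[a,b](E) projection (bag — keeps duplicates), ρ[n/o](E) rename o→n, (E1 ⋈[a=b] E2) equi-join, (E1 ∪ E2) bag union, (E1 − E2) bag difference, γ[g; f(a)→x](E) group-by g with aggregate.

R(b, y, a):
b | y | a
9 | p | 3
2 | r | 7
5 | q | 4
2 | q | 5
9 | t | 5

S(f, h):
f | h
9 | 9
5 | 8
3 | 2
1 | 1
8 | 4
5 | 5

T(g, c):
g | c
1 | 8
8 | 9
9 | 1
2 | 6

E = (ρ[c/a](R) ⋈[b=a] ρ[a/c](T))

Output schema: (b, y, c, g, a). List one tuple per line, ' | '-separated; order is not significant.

Per-node cardinality:
  R → 5
  ρ[c/a](R) → 5
  T → 4
  ρ[a/c](T) → 4
  (ρ[c/a](R) ⋈[b=a] ρ[a/c](T)) → 2

== RESULT ==
b | y | c | g | a
9 | p | 3 | 8 | 9
9 | t | 5 | 8 | 9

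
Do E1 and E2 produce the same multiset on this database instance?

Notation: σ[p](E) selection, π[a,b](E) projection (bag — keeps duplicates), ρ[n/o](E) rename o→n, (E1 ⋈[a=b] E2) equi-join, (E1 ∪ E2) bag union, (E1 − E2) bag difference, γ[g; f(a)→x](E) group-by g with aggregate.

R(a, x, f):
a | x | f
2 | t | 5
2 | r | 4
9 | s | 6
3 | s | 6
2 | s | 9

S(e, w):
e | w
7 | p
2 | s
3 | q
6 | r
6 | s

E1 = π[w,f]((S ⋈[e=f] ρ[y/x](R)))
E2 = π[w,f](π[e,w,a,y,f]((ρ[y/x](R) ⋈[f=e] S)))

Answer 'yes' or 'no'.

E1 per-node cardinality:
  S → 5
  R → 5
  ρ[y/x](R) → 5
  (S ⋈[e=f] ρ[y/x](R)) → 4
  π[w,f]((S ⋈[e=f] ρ[y/x](R))) → 4
E2 per-node cardinality:
  R → 5
  ρ[y/x](R) → 5
  S → 5
  (ρ[y/x](R) ⋈[f=e] S) → 4
  π[e,w,a,y,f]((ρ[y/x](R) ⋈[f=e] S)) → 4
  π[w,f](π[e,w,a,y,f]((ρ[y/x](R) ⋈[f=e] S))) → 4

E1 and E2 produce the same multiset:
w | f
r | 6
r | 6
s | 6
s | 6

yes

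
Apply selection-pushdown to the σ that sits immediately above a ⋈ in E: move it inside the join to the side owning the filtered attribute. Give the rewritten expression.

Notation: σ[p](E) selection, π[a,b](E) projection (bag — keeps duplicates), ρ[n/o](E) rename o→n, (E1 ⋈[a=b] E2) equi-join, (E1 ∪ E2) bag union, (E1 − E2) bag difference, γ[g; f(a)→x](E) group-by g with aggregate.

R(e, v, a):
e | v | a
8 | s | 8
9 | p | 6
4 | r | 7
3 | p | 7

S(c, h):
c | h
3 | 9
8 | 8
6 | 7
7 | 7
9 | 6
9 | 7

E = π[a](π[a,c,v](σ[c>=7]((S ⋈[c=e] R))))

σ filters on c, owned by the left side.
E' = π[a](π[a,c,v]((σ[c>=7](S) ⋈[c=e] R)))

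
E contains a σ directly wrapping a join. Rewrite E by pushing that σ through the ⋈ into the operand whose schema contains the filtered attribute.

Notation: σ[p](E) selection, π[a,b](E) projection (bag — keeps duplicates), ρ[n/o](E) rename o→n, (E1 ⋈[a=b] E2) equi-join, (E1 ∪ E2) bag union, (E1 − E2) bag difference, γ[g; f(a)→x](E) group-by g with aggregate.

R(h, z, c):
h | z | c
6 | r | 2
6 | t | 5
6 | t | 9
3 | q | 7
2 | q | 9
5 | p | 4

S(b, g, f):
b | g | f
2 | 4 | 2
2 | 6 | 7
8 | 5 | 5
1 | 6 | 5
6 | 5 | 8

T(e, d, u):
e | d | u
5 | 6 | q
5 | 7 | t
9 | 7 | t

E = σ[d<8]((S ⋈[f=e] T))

σ filters on d, owned by the right side.
E' = (S ⋈[f=e] σ[d<8](T))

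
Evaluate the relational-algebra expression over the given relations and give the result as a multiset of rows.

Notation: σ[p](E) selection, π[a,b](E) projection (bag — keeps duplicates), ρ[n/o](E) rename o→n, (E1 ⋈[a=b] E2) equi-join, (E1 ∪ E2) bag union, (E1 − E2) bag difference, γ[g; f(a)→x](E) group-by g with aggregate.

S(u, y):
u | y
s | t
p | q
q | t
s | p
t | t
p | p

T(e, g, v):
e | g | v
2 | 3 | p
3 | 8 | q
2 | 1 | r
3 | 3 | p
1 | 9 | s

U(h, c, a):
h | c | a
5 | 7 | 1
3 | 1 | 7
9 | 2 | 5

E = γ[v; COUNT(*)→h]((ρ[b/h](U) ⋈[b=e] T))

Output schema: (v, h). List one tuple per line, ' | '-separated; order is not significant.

Subexpression sizes:
  U → 3
  ρ[b/h](U) → 3
  T → 5
  (ρ[b/h](U) ⋈[b=e] T) → 2
  γ[v; COUNT(*)→h]((ρ[b/h](U) ⋈[b=e] T)) → 2

== RESULT ==
v | h
p | 1
q | 1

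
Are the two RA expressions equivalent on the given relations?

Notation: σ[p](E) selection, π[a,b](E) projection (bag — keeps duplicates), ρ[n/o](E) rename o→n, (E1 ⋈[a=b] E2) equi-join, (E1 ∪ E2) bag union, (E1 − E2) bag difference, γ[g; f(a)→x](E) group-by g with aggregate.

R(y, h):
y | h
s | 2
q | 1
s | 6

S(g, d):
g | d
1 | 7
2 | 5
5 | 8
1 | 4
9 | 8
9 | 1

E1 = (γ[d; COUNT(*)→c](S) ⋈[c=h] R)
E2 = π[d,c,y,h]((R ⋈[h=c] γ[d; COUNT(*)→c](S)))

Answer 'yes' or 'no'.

E1 stepwise |·|:
  S → 6
  γ[d; COUNT(*)→c](S) → 5
  R → 3
  (γ[d; COUNT(*)→c](S) ⋈[c=h] R) → 5
E2 stepwise |·|:
  R → 3
  S → 6
  γ[d; COUNT(*)→c](S) → 5
  (R ⋈[h=c] γ[d; COUNT(*)→c](S)) → 5
  π[d,c,y,h]((R ⋈[h=c] γ[d; COUNT(*)→c](S))) → 5

E1 and E2 produce the same multiset:
d | c | y | h
1 | 1 | q | 1
4 | 1 | q | 1
5 | 1 | q | 1
7 | 1 | q | 1
8 | 2 | s | 2

yes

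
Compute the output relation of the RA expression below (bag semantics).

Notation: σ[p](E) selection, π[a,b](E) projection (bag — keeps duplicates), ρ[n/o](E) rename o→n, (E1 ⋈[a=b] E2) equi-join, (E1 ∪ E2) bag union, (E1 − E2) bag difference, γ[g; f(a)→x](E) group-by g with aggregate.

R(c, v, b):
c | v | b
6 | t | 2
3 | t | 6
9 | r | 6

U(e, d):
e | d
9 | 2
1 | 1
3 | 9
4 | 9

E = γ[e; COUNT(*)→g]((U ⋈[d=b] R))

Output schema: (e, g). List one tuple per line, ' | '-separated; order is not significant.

Row counts bottom-up:
  U → 4
  R → 3
  (U ⋈[d=b] R) → 1
  γ[e; COUNT(*)→g]((U ⋈[d=b] R)) → 1

== RESULT ==
e | g
9 | 1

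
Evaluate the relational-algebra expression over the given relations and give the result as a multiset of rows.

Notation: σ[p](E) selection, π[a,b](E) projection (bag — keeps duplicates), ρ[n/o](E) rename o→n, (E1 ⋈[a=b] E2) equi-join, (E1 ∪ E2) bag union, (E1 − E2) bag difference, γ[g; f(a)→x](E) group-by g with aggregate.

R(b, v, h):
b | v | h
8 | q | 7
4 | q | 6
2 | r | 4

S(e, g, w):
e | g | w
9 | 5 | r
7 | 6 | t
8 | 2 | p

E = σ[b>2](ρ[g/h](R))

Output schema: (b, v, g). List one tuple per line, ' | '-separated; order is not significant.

Subexpression sizes:
  R → 3
  ρ[g/h](R) → 3
  σ[b>2](ρ[g/h](R)) → 2

== RESULT ==
b | v | g
4 | q | 6
8 | q | 7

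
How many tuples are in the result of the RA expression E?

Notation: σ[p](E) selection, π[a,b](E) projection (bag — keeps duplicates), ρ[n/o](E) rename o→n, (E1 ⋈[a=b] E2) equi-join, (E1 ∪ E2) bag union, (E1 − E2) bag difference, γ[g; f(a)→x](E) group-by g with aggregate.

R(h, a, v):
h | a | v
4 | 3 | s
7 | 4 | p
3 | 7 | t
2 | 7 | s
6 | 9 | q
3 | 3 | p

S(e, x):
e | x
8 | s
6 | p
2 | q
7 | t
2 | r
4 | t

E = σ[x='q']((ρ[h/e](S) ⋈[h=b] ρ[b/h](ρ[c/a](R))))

Per-node cardinality:
  S → 6
  ρ[h/e](S) → 6
  R → 6
  ρ[c/a](R) → 6
  ρ[b/h](ρ[c/a](R)) → 6
  (ρ[h/e](S) ⋈[h=b] ρ[b/h](ρ[c/a](R))) → 5
  σ[x='q']((ρ[h/e](S) ⋈[h=b] ρ[b/h](ρ[c/a](R)))) → 1

|E| = 1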